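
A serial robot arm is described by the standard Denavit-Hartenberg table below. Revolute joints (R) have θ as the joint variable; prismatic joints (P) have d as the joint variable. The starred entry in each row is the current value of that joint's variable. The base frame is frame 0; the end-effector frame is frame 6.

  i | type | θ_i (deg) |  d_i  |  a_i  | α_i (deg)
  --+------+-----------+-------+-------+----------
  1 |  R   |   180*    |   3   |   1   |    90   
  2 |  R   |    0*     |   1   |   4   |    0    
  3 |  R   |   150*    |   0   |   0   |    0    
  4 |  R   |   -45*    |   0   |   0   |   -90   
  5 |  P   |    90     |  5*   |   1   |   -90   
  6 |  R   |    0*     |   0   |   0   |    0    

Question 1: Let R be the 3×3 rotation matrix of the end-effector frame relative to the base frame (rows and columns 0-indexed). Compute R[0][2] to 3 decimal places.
End-effector z-axis (col 2 of R) = (-0.2588,0.0000,-0.9659)
R[0][2] = -0.2588

-0.259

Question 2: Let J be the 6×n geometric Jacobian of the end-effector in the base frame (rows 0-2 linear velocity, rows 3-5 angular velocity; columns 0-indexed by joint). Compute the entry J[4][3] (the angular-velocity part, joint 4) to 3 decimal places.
axis z_3 = (0.0000,1.0000,0.0000); lever o_n−o_3 = (4.8296,-1.0000,-1.2941)
cross product → J_v[:, 3] = (-1.2941,0.0000,-4.8296)
J_ω[:, 3] = z_3
entry J[4][3] = 1.0000

1.000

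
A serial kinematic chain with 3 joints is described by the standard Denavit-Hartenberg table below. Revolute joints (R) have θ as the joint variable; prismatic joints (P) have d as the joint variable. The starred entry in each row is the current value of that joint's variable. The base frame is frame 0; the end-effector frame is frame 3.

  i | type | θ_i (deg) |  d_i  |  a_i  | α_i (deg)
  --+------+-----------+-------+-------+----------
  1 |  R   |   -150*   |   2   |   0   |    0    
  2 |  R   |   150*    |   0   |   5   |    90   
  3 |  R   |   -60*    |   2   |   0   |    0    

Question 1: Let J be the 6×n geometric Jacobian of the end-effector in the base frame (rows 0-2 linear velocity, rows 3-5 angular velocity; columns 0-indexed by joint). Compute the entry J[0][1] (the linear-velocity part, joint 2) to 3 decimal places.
axis z_1 = (0.0000,0.0000,1.0000); lever o_n−o_1 = (5.0000,-2.0000,0.0000)
cross product → J_v[:, 1] = (2.0000,5.0000,-0.0000)
J_ω[:, 1] = z_1
entry J[0][1] = 2.0000

2.000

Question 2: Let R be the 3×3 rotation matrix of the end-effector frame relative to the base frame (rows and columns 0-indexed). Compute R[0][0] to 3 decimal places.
0.500

End-effector x-axis (col 0 of R) = (0.5000,-0.0000,-0.8660)
R[0][0] = 0.5000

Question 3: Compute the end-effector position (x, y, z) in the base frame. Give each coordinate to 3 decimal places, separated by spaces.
5.000 -2.000 2.000

after link 1: o_1 = (0.0000, 0.0000, 2.0000)
after link 2: o_2 = (5.0000, 0.0000, 2.0000)
after link 3: o_3 = (5.0000, -2.0000, 2.0000)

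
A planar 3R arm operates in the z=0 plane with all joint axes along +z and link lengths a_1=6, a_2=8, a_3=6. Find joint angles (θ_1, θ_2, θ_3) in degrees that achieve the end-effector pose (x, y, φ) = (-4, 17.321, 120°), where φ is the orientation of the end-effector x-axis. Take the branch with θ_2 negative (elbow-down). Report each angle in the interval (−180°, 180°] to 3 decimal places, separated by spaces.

129.425 -59.992 50.567

wrist centre = target − a_3·(cos φ, sin φ) = (-1.0000, 12.1248)
cos θ_2 = (148.0119−6²−8²)/(2·6·8) = 0.5001; θ_2 = -59.9918° (elbow-down)
β = atan2(12.1248,-1.0000) = 94.7148°; ψ = atan2(-6.9276,10.0010) = -34.7101°
θ_1 = β − ψ = 129.4249°
θ_3 = φ − θ_1 − θ_2 = 50.5668° (wrapped to (-180°,180°])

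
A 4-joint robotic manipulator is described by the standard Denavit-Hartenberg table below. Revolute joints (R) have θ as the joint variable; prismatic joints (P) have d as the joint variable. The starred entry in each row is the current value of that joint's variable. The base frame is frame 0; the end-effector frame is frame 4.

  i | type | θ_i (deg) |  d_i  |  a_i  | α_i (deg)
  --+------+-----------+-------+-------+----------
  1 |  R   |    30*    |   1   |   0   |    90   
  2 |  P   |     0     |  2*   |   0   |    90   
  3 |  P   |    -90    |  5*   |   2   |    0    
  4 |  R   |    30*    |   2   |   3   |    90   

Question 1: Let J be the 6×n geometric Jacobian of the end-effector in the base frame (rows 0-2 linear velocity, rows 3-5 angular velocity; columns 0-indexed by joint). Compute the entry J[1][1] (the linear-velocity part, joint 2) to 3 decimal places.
-0.866

prismatic axis z_1 = (0.5000,-0.8660,0.0000)
J_v[:, 1] = z_1; J_ω[:, 1] = (0,0,0)
entry J[1][1] = -0.8660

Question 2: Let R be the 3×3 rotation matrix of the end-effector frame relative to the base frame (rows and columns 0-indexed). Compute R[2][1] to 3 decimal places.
-1.000

End-effector y-axis (col 1 of R) = (0.0000,-0.0000,-1.0000)
R[2][1] = -1.0000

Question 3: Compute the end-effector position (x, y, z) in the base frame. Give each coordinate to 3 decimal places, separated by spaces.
0.000 3.000 -6.000

after link 1: o_1 = (0.0000, 0.0000, 1.0000)
after link 2: o_2 = (1.0000, -1.7321, 1.0000)
after link 3: o_3 = (0.0000, -0.0000, -4.0000)
after link 4: o_4 = (0.0000, 3.0000, -6.0000)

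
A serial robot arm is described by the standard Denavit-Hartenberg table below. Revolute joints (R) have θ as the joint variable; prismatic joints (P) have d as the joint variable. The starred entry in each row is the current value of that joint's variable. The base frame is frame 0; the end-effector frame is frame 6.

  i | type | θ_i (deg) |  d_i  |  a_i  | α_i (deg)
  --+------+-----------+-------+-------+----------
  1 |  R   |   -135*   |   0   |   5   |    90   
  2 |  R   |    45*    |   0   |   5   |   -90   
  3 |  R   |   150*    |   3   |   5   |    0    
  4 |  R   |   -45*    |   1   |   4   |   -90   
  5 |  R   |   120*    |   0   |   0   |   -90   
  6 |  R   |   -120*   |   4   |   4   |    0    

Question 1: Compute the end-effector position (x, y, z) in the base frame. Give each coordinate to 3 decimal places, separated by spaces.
after link 1: o_1 = (-3.5355, -3.5355, 0.0000)
after link 2: o_2 = (-6.0355, -6.0355, 3.5355)
after link 3: o_3 = (-0.6027, -4.1382, 2.5950)
after link 4: o_4 = (3.1470, -5.8527, 2.5700)
after link 5: o_5 = (3.1470, -5.8527, 2.5700)
after link 6: o_6 = (4.0502, -0.3155, 3.2939)

4.050 -0.315 3.294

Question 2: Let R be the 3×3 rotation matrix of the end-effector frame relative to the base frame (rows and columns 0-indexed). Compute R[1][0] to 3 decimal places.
End-effector x-axis (col 0 of R) = (0.6794,0.6549,-0.3311)
R[1][0] = 0.6549

0.655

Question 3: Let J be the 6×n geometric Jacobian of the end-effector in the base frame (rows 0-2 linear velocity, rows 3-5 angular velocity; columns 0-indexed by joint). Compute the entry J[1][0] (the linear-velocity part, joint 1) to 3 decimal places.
4.050

axis z_0 = ẑ; lever o_n−o_0 = (4.0502,-0.3155,3.2939)
cross product → J_v[:, 0] = (0.3155,4.0502,-0.0000)
J_ω[:, 0] = z_0
entry J[1][0] = 4.0502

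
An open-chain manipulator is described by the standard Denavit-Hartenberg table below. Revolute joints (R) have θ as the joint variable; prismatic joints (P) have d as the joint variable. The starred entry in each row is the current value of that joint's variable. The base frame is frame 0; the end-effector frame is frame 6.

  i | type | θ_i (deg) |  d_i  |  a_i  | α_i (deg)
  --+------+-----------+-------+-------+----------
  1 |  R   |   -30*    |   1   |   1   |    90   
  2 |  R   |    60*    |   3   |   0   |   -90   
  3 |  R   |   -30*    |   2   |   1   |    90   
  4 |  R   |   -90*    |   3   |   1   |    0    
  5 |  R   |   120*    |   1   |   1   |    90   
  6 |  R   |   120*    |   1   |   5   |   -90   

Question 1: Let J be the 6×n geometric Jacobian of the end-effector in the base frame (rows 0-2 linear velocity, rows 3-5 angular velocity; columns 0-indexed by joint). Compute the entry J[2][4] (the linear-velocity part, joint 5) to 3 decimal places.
axis z_4 = (-0.6495,-0.6250,-0.4330); lever o_n−o_4 = (-2.3499,-3.5121,-3.7153)
cross product → J_v[:, 4] = (0.8013,-1.3956,0.8125)
J_ω[:, 4] = z_4
entry J[2][4] = 0.8125

0.812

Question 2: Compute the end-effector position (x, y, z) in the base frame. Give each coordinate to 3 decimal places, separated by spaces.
after link 1: o_1 = (0.8660, -0.5000, 1.0000)
after link 2: o_2 = (-0.6340, -3.0981, 1.0000)
after link 3: o_3 = (-2.0090, -2.8816, 2.7500)
after link 4: o_4 = (-3.2075, -5.1896, 0.9510)
after link 5: o_5 = (-4.1238, -6.1606, 1.4175)
after link 6: o_6 = (-5.5574, -8.7017, -2.7643)

-5.557 -8.702 -2.764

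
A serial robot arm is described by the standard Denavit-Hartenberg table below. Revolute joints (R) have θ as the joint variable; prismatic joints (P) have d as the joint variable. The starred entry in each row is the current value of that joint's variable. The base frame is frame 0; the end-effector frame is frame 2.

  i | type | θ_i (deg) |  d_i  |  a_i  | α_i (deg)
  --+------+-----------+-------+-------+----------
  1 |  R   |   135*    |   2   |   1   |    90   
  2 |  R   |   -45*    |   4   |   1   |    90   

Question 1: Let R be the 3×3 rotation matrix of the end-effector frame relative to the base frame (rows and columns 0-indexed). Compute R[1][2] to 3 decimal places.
-0.500

End-effector z-axis (col 2 of R) = (0.5000,-0.5000,-0.7071)
R[1][2] = -0.5000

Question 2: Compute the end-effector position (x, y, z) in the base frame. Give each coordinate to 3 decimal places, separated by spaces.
after link 1: o_1 = (-0.7071, 0.7071, 2.0000)
after link 2: o_2 = (1.6213, 4.0355, 1.2929)

1.621 4.036 1.293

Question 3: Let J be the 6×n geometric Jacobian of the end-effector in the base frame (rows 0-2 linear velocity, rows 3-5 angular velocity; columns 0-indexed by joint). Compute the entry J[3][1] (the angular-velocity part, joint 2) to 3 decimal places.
0.707

axis z_1 = (0.7071,0.7071,0.0000); lever o_n−o_1 = (2.3284,3.3284,-0.7071)
cross product → J_v[:, 1] = (-0.5000,0.5000,0.7071)
J_ω[:, 1] = z_1
entry J[3][1] = 0.7071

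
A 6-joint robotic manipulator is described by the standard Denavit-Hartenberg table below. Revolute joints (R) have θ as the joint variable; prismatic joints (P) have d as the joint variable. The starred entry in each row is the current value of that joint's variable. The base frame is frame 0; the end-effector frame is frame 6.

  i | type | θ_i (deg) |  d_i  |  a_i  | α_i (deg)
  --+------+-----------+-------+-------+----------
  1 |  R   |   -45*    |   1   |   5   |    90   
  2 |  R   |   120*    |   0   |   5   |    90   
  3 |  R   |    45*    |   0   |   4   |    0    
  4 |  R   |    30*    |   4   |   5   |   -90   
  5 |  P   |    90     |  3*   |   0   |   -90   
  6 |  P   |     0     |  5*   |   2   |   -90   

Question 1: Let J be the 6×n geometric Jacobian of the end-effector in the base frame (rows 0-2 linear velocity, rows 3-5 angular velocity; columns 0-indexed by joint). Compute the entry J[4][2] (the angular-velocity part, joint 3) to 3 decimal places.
-0.612

axis z_2 = (0.6124,-0.6124,0.5000); lever o_n−o_2 = (-1.2998,-3.7983,0.9399)
cross product → J_v[:, 2] = (1.3236,-1.2255,-3.1219)
J_ω[:, 2] = z_2
entry J[4][2] = -0.6124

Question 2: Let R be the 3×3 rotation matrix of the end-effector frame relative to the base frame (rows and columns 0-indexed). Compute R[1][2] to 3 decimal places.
0.525

End-effector z-axis (col 2 of R) = (-0.1585,0.5245,0.8365)
R[1][2] = 0.5245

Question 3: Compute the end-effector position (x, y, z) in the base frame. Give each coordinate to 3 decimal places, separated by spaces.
0.468 -5.566 6.270

after link 1: o_1 = (3.5355, -3.5355, 1.0000)
after link 2: o_2 = (1.7678, -1.7678, 5.3301)
after link 3: o_3 = (-1.2322, -2.7678, 7.7796)
after link 4: o_4 = (-2.6553, -8.1748, 10.9003)
after link 5: o_5 = (-2.1799, -9.7483, 8.3908)
after link 6: o_6 = (0.4680, -5.5661, 6.2701)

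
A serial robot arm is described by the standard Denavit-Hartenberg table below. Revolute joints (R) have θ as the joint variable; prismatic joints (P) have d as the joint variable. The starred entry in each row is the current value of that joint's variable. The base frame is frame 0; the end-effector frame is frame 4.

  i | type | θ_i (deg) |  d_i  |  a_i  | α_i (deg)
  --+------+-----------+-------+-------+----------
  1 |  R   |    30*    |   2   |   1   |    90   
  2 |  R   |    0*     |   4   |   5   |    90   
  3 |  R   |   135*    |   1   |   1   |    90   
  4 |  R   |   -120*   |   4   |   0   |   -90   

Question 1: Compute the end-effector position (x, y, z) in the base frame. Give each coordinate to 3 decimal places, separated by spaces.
10.801 -2.465 1.000

after link 1: o_1 = (0.8660, 0.5000, 2.0000)
after link 2: o_2 = (7.1962, -0.4641, 2.0000)
after link 3: o_3 = (6.9373, -1.4300, 1.0000)
after link 4: o_4 = (10.8010, -2.4653, 1.0000)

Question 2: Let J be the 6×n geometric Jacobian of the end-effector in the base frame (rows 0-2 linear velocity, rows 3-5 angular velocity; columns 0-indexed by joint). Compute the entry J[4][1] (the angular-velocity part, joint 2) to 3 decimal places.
-0.866

axis z_1 = (0.5000,-0.8660,0.0000); lever o_n−o_1 = (9.9350,-2.9653,-1.0000)
cross product → J_v[:, 1] = (0.8660,0.5000,7.1213)
J_ω[:, 1] = z_1
entry J[4][1] = -0.8660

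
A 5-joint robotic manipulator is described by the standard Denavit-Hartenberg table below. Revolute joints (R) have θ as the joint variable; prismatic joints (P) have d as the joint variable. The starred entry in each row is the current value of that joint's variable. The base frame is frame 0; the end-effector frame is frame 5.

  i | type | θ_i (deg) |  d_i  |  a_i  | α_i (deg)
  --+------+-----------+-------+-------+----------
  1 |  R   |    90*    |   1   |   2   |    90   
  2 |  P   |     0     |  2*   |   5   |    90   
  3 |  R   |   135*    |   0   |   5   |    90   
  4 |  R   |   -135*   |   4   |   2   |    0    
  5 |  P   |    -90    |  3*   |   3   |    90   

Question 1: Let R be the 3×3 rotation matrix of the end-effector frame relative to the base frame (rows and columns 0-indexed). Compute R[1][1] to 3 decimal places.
End-effector y-axis (col 1 of R) = (0.7071,0.7071,0.0000)
R[1][1] = 0.7071

0.707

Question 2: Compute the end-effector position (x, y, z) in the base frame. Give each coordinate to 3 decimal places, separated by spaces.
after link 1: o_1 = (0.0000, 2.0000, 1.0000)
after link 2: o_2 = (2.0000, 7.0000, 1.0000)
after link 3: o_3 = (5.5355, 3.4645, 1.0000)
after link 4: o_4 = (7.3640, 7.2929, 2.4142)
after link 5: o_5 = (7.9853, 10.9142, 0.2929)

7.985 10.914 0.293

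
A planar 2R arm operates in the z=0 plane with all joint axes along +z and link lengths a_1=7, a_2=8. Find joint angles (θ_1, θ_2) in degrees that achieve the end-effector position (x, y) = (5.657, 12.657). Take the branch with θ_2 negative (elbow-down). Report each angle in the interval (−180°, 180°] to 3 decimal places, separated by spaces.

cos θ_2 = (192.2013−7²−8²)/(2·7·8) = 0.7072; θ_2 = -44.9961° (elbow-down)
β = atan2(12.6570,5.6570) = 65.9179°; ψ = atan2(-5.6565,12.6572) = -24.0797°
θ_1 = β − ψ = 89.9976°

89.998 -44.996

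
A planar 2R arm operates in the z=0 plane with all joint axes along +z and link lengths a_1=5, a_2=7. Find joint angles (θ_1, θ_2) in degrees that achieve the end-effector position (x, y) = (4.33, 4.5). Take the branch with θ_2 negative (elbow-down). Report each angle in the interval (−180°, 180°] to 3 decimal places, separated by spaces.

122.206 -120.001

cos θ_2 = (38.9989−5²−7²)/(2·5·7) = -0.5000; θ_2 = -120.0010° (elbow-down)
β = atan2(4.5000,4.3300) = 46.1030°; ψ = atan2(-6.0621,1.4999) = -76.1030°
θ_1 = β − ψ = 122.2059°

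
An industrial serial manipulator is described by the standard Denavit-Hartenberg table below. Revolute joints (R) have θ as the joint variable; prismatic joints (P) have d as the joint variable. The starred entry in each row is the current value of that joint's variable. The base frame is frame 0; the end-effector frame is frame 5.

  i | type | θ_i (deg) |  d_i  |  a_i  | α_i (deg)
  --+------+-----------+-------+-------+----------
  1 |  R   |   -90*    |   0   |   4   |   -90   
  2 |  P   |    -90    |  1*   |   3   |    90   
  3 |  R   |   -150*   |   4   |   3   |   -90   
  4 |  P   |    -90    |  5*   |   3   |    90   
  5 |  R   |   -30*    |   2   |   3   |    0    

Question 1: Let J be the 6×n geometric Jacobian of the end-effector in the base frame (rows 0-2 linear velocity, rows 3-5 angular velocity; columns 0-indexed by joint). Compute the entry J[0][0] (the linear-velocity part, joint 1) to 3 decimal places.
axis z_0 = ẑ; lever o_n−o_0 = (-2.5311,5.5981,3.8840)
cross product → J_v[:, 0] = (-5.5981,-2.5311,0.0000)
J_ω[:, 0] = z_0
entry J[0][0] = -5.5981

-5.598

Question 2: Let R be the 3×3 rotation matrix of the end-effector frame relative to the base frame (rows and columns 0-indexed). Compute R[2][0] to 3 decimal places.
-0.250

End-effector x-axis (col 0 of R) = (0.4330,0.8660,-0.2500)
R[2][0] = -0.2500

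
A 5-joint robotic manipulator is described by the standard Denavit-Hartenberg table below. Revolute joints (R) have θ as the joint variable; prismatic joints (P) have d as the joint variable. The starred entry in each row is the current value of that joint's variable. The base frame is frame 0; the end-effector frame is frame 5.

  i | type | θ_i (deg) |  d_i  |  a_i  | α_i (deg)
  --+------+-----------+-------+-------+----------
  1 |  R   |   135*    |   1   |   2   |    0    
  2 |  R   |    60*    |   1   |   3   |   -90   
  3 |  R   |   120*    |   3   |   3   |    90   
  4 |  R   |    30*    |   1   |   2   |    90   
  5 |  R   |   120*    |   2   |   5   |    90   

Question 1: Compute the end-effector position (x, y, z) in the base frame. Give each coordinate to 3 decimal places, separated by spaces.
after link 1: o_1 = (-1.4142, 1.4142, 1.0000)
after link 2: o_2 = (-4.3120, 0.6378, 2.0000)
after link 3: o_3 = (-2.0866, -1.8718, -0.5981)
after link 4: o_4 = (-1.8278, -2.8377, -2.5981)
after link 5: o_5 = (-6.7845, -1.0786, -3.7542)

-6.785 -1.079 -3.754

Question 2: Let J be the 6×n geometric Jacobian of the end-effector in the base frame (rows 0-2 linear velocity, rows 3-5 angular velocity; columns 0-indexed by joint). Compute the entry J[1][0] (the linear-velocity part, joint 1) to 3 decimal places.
axis z_0 = ẑ; lever o_n−o_0 = (-6.7845,-1.0786,-3.7542)
cross product → J_v[:, 0] = (1.0786,-6.7845,0.0000)
J_ω[:, 0] = z_0
entry J[1][0] = -6.7845

-6.785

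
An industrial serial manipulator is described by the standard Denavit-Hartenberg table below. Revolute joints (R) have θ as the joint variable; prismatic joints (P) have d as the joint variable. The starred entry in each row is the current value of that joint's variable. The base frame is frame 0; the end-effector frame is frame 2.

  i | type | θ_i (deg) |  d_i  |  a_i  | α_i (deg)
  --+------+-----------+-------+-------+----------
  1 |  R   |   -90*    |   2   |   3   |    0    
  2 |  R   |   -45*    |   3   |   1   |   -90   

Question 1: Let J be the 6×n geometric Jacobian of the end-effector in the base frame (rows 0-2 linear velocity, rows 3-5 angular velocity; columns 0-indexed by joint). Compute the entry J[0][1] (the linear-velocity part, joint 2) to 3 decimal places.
0.707

axis z_1 = (0.0000,0.0000,1.0000); lever o_n−o_1 = (-0.7071,-0.7071,3.0000)
cross product → J_v[:, 1] = (0.7071,-0.7071,0.0000)
J_ω[:, 1] = z_1
entry J[0][1] = 0.7071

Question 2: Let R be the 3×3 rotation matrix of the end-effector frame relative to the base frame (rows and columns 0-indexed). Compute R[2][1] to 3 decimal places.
-1.000

End-effector y-axis (col 1 of R) = (0.0000,-0.0000,-1.0000)
R[2][1] = -1.0000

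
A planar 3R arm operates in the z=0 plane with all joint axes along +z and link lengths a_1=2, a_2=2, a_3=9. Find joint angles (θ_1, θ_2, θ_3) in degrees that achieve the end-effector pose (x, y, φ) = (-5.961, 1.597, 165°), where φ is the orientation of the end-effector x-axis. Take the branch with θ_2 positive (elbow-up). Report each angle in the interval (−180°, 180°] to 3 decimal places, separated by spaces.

-59.998 89.986 135.012

wrist centre = target − a_3·(cos φ, sin φ) = (2.7323, -0.7324)
cos θ_2 = (8.0020−2²−2²)/(2·2·2) = 0.0003; θ_2 = 89.9856° (elbow-up)
β = atan2(-0.7324,2.7323) = -15.0048°; ψ = atan2(2.0000,2.0005) = 44.9928°
θ_1 = β − ψ = -59.9976°
θ_3 = φ − θ_1 − θ_2 = 135.0120° (wrapped to (-180°,180°])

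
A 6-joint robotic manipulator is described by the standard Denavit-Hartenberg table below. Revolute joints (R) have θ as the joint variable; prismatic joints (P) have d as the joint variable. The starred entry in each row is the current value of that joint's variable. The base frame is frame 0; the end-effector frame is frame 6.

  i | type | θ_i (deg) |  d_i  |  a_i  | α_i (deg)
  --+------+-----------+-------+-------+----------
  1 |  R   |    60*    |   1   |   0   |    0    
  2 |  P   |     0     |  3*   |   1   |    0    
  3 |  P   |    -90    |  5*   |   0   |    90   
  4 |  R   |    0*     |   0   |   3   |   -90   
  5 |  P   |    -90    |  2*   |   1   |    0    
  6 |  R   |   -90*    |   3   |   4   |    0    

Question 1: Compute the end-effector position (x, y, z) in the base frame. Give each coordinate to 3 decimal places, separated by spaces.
-0.866 0.500 14.000

after link 1: o_1 = (0.0000, 0.0000, 1.0000)
after link 2: o_2 = (0.5000, 0.8660, 4.0000)
after link 3: o_3 = (0.5000, 0.8660, 9.0000)
after link 4: o_4 = (3.0981, -0.6340, 9.0000)
after link 5: o_5 = (2.5981, -1.5000, 11.0000)
after link 6: o_6 = (-0.8660, 0.5000, 14.0000)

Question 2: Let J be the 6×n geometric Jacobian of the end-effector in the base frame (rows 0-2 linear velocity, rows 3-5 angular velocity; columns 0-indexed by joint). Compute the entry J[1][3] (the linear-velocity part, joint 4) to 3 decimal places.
2.500

axis z_3 = (-0.5000,-0.8660,0.0000); lever o_n−o_3 = (-1.3660,-0.3660,5.0000)
cross product → J_v[:, 3] = (-4.3301,2.5000,-1.0000)
J_ω[:, 3] = z_3
entry J[1][3] = 2.5000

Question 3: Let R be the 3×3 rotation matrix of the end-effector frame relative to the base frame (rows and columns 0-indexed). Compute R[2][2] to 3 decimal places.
End-effector z-axis (col 2 of R) = (-0.0000,0.0000,1.0000)
R[2][2] = 1.0000

1.000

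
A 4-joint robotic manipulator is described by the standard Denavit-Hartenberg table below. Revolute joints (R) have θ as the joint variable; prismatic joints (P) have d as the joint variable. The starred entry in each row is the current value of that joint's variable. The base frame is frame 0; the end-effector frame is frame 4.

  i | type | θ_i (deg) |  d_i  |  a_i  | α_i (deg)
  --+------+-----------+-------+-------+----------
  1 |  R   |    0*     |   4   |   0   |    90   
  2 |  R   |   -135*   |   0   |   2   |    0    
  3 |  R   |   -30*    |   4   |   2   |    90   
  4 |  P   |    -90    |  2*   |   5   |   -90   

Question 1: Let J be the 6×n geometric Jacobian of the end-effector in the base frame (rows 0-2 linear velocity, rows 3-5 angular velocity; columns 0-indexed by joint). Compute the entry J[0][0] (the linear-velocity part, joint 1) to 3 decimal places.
-1.000

axis z_0 = ẑ; lever o_n−o_0 = (-3.8637,1.0000,4.0000)
cross product → J_v[:, 0] = (-1.0000,-3.8637,0.0000)
J_ω[:, 0] = z_0
entry J[0][0] = -1.0000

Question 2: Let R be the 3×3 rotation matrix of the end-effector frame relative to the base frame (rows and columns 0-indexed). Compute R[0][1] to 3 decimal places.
0.259

End-effector y-axis (col 1 of R) = (0.2588,0.0000,-0.9659)
R[0][1] = 0.2588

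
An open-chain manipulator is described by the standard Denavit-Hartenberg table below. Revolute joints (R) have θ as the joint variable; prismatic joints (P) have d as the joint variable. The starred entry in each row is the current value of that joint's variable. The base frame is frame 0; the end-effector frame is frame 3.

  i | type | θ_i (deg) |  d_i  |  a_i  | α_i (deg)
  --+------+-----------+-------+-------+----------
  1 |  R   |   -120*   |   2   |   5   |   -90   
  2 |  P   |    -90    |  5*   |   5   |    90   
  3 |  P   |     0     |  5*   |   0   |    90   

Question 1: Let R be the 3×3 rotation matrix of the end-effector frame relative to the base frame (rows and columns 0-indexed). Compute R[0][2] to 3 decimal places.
End-effector z-axis (col 2 of R) = (-0.8660,0.5000,-0.0000)
R[0][2] = -0.8660

-0.866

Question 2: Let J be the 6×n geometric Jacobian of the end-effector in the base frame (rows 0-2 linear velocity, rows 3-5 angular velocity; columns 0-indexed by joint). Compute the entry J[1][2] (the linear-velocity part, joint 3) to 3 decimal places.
0.866

prismatic axis z_2 = (0.5000,0.8660,0.0000)
J_v[:, 2] = z_2; J_ω[:, 2] = (0,0,0)
entry J[1][2] = 0.8660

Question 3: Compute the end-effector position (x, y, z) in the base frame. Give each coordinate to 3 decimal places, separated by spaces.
after link 1: o_1 = (-2.5000, -4.3301, 2.0000)
after link 2: o_2 = (1.8301, -6.8301, 7.0000)
after link 3: o_3 = (4.3301, -2.5000, 7.0000)

4.330 -2.500 7.000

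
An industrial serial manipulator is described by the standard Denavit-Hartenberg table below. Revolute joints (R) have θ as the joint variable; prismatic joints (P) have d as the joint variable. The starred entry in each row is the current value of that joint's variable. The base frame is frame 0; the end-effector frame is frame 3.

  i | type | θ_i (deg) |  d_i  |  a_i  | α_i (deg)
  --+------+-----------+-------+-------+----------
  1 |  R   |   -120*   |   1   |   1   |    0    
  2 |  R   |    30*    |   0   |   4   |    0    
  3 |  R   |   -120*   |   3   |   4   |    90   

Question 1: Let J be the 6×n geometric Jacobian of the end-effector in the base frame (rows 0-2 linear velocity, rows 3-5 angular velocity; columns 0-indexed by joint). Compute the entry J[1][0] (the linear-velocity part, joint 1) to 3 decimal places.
axis z_0 = ẑ; lever o_n−o_0 = (-3.9641,-2.8660,4.0000)
cross product → J_v[:, 0] = (2.8660,-3.9641,0.0000)
J_ω[:, 0] = z_0
entry J[1][0] = -3.9641

-3.964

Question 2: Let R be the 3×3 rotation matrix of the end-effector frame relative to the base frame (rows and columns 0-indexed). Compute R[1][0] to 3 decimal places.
End-effector x-axis (col 0 of R) = (-0.8660,0.5000,0.0000)
R[1][0] = 0.5000

0.500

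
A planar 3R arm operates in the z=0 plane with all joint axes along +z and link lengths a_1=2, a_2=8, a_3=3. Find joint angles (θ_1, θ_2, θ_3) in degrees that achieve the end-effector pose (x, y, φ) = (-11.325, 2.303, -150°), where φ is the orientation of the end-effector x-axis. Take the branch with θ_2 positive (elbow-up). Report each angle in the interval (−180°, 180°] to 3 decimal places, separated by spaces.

wrist centre = target − a_3·(cos φ, sin φ) = (-8.7269, 3.8030)
cos θ_2 = (90.6220−2²−8²)/(2·2·8) = 0.7069; θ_2 = 45.0137° (elbow-up)
β = atan2(3.8030,-8.7269) = 156.4535°; ψ = atan2(5.6582,7.6555) = 36.4682°
θ_1 = β − ψ = 119.9853°
θ_3 = φ − θ_1 − θ_2 = 45.0010° (wrapped to (-180°,180°])

119.985 45.014 45.001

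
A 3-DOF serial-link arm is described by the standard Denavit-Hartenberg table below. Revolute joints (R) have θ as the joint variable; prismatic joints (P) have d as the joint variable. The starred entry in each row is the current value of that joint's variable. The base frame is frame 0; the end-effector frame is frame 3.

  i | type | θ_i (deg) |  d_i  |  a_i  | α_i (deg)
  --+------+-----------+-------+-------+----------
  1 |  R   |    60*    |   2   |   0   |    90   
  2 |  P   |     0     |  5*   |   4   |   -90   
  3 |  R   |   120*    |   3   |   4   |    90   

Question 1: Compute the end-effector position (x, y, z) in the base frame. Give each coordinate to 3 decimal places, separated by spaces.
2.330 0.964 5.000

after link 1: o_1 = (0.0000, 0.0000, 2.0000)
after link 2: o_2 = (6.3301, 0.9641, 2.0000)
after link 3: o_3 = (2.3301, 0.9641, 5.0000)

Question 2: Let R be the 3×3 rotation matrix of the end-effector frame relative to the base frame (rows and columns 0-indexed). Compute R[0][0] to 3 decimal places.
End-effector x-axis (col 0 of R) = (-1.0000,0.0000,0.0000)
R[0][0] = -1.0000

-1.000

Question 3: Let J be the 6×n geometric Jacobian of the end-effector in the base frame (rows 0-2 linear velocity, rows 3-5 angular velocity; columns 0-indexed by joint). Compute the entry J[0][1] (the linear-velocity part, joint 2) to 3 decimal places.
0.866

prismatic axis z_1 = (0.8660,-0.5000,0.0000)
J_v[:, 1] = z_1; J_ω[:, 1] = (0,0,0)
entry J[0][1] = 0.8660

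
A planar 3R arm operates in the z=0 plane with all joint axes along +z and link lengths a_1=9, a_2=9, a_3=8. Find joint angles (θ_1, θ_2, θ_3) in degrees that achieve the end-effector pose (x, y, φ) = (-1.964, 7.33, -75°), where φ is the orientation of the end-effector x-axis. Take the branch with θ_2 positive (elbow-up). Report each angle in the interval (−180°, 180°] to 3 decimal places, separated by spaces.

75.000 59.999 150.001

wrist centre = target − a_3·(cos φ, sin φ) = (-4.0346, 15.0574)
cos θ_2 = (243.0031−9²−9²)/(2·9·9) = 0.5000; θ_2 = 59.9987° (elbow-up)
β = atan2(15.0574,-4.0346) = 104.9998°; ψ = atan2(7.7941,13.5002) = 29.9994°
θ_1 = β − ψ = 75.0004°
θ_3 = φ − θ_1 − θ_2 = 150.0009° (wrapped to (-180°,180°])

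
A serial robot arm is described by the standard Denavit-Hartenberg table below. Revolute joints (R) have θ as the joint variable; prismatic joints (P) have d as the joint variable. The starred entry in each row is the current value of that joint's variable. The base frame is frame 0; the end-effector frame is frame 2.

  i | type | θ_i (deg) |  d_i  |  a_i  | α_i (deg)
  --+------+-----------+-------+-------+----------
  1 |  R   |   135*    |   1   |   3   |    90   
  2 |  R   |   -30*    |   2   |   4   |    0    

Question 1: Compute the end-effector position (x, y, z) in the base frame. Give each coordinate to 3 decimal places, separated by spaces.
after link 1: o_1 = (-2.1213, 2.1213, 1.0000)
after link 2: o_2 = (-3.1566, 5.9850, -1.0000)

-3.157 5.985 -1.000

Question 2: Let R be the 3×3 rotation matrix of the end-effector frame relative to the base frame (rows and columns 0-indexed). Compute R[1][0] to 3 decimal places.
0.612

End-effector x-axis (col 0 of R) = (-0.6124,0.6124,-0.5000)
R[1][0] = 0.6124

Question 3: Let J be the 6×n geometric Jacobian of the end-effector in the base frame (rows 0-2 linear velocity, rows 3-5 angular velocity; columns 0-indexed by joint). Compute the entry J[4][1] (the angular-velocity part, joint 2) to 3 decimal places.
0.707

axis z_1 = (0.7071,0.7071,0.0000); lever o_n−o_1 = (-1.0353,3.8637,-2.0000)
cross product → J_v[:, 1] = (-1.4142,1.4142,3.4641)
J_ω[:, 1] = z_1
entry J[4][1] = 0.7071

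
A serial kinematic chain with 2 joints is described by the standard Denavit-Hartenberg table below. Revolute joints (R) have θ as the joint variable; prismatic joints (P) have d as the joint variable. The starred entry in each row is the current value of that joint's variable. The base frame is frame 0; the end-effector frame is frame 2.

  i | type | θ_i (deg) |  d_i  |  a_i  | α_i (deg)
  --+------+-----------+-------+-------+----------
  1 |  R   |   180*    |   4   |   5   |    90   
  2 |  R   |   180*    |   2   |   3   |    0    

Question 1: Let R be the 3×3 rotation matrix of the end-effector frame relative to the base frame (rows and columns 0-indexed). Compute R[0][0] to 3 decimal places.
End-effector x-axis (col 0 of R) = (1.0000,-0.0000,0.0000)
R[0][0] = 1.0000

1.000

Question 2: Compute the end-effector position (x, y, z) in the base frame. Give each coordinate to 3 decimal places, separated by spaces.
after link 1: o_1 = (-5.0000, 0.0000, 4.0000)
after link 2: o_2 = (-2.0000, 2.0000, 4.0000)

-2.000 2.000 4.000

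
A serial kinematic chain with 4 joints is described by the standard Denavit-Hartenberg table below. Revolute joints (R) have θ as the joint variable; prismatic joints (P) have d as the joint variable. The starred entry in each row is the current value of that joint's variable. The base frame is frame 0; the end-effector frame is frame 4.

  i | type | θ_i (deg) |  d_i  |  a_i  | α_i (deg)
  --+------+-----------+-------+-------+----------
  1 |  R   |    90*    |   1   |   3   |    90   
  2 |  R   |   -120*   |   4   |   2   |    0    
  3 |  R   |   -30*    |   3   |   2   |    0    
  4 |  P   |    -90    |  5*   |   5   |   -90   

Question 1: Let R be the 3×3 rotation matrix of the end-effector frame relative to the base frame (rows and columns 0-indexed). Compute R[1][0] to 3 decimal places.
End-effector x-axis (col 0 of R) = (-0.0000,-0.5000,0.8660)
R[1][0] = -0.5000

-0.500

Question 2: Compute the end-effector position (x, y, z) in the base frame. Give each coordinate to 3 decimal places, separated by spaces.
12.000 -2.232 2.598

after link 1: o_1 = (0.0000, 3.0000, 1.0000)
after link 2: o_2 = (4.0000, 2.0000, -0.7321)
after link 3: o_3 = (7.0000, 0.2679, -1.7321)
after link 4: o_4 = (12.0000, -2.2321, 2.5981)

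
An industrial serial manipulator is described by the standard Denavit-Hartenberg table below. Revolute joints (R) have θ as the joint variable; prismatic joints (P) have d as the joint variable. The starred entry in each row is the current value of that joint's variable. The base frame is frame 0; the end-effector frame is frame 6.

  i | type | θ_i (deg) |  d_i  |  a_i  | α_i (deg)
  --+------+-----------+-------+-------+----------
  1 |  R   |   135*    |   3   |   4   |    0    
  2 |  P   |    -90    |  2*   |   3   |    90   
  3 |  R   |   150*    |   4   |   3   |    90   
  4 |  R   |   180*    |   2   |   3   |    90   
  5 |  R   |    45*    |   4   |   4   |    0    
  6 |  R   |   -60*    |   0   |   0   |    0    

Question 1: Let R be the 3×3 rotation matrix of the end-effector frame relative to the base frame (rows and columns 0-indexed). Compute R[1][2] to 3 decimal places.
End-effector z-axis (col 2 of R) = (0.7071,-0.7071,0.0000)
R[1][2] = -0.7071

-0.707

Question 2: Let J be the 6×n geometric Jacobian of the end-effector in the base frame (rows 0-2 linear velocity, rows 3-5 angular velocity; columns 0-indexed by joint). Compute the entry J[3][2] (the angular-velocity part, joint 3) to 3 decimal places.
axis z_2 = (0.7071,-0.7071,0.0000); lever o_n−o_2 = (9.0960,-2.2177,2.7673)
cross product → J_v[:, 2] = (-1.9568,-1.9568,4.8637)
J_ω[:, 2] = z_2
entry J[3][2] = 0.7071

0.707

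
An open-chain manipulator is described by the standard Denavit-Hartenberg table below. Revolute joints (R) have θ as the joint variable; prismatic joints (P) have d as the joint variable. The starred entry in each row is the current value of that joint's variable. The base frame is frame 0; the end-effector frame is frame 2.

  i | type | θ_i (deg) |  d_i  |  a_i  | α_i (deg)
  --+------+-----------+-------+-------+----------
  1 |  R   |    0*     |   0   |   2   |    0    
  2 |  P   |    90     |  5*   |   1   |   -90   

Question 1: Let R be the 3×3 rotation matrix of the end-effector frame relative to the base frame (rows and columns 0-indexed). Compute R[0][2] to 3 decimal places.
End-effector z-axis (col 2 of R) = (-1.0000,0.0000,0.0000)
R[0][2] = -1.0000

-1.000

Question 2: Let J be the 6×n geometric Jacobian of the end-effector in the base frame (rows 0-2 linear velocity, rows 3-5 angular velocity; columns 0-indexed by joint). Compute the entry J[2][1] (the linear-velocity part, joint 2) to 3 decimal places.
1.000

prismatic axis z_1 = (0.0000,0.0000,1.0000)
J_v[:, 1] = z_1; J_ω[:, 1] = (0,0,0)
entry J[2][1] = 1.0000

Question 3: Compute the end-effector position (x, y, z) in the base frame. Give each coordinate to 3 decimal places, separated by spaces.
after link 1: o_1 = (2.0000, 0.0000, 0.0000)
after link 2: o_2 = (2.0000, 1.0000, 5.0000)

2.000 1.000 5.000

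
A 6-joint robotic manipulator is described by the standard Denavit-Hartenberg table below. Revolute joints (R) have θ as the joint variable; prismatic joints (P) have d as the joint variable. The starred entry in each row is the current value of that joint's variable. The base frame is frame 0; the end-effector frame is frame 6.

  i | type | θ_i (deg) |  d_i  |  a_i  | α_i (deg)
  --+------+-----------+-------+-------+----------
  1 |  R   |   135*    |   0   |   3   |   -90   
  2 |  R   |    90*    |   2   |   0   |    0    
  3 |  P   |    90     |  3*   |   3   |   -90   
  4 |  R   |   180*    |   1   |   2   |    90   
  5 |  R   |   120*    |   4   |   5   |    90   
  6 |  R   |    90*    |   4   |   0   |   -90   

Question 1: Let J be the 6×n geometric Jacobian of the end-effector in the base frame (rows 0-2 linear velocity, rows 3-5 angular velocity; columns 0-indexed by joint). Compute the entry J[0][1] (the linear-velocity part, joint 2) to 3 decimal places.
axis z_1 = (-0.7071,-0.7071,0.0000); lever o_n−o_1 = (-0.6817,-0.7325,7.3301)
cross product → J_v[:, 1] = (-5.1832,5.1832,0.0359)
J_ω[:, 1] = z_1
entry J[0][1] = -5.1832

-5.183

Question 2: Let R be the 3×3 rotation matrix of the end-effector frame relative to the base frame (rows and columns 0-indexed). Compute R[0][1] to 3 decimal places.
0.612

End-effector y-axis (col 1 of R) = (0.6124,-0.6124,-0.5000)
R[0][1] = 0.6124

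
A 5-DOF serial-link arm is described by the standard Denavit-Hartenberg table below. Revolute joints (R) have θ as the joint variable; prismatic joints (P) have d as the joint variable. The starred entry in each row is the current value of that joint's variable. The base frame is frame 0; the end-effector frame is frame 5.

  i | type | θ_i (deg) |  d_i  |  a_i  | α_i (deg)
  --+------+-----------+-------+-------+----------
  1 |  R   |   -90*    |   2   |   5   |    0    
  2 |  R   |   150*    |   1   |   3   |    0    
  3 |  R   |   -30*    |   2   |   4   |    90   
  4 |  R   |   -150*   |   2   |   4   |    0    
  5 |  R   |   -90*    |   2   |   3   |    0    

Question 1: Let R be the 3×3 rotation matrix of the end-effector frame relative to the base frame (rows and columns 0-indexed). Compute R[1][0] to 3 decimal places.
-0.250

End-effector x-axis (col 0 of R) = (-0.4330,-0.2500,0.8660)
R[1][0] = -0.2500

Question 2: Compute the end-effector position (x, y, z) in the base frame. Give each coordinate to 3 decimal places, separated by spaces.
after link 1: o_1 = (0.0000, -5.0000, 2.0000)
after link 2: o_2 = (1.5000, -2.4019, 3.0000)
after link 3: o_3 = (4.9641, -0.4019, 5.0000)
after link 4: o_4 = (2.9641, -3.8660, 3.0000)
after link 5: o_5 = (2.6651, -6.3481, 5.5981)

2.665 -6.348 5.598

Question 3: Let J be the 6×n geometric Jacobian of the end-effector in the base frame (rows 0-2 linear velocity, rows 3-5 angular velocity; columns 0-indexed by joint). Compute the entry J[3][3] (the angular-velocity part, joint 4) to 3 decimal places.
0.500

axis z_3 = (0.5000,-0.8660,0.0000); lever o_n−o_3 = (-2.2990,-5.9462,0.5981)
cross product → J_v[:, 3] = (-0.5179,-0.2990,-4.9641)
J_ω[:, 3] = z_3
entry J[3][3] = 0.5000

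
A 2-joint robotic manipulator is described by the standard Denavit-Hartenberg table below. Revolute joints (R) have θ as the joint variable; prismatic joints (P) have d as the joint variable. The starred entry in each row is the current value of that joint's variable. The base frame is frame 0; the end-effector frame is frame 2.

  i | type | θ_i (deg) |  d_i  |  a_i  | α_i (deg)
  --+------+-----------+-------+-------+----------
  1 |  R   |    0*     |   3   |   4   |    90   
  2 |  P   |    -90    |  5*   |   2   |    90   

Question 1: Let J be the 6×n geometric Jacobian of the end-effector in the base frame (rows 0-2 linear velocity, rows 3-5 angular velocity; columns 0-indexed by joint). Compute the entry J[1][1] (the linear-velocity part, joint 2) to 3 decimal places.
prismatic axis z_1 = (0.0000,-1.0000,0.0000)
J_v[:, 1] = z_1; J_ω[:, 1] = (0,0,0)
entry J[1][1] = -1.0000

-1.000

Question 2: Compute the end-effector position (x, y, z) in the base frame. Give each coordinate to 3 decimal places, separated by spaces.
4.000 -5.000 1.000

after link 1: o_1 = (4.0000, 0.0000, 3.0000)
after link 2: o_2 = (4.0000, -5.0000, 1.0000)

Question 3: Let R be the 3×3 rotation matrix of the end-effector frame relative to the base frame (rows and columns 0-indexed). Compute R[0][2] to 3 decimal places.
End-effector z-axis (col 2 of R) = (-1.0000,-0.0000,-0.0000)
R[0][2] = -1.0000

-1.000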